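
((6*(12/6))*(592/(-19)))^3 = -358516260864/6859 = -52269465.06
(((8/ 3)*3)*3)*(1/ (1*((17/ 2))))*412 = 19776/ 17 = 1163.29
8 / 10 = 4 / 5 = 0.80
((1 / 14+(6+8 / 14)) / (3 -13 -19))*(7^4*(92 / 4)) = -733677 / 58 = -12649.60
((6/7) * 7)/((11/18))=108/11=9.82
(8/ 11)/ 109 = 8/ 1199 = 0.01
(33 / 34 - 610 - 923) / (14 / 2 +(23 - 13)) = -52089 / 578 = -90.12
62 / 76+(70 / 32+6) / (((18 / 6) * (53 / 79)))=236063 / 48336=4.88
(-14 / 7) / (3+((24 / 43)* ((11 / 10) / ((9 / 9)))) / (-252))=-4515 / 6767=-0.67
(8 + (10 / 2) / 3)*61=1769 / 3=589.67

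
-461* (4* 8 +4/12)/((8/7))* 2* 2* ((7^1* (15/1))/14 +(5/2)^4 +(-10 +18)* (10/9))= -2499456715/864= -2892889.72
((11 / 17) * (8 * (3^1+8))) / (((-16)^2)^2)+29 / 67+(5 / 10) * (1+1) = 13377451 / 9330688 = 1.43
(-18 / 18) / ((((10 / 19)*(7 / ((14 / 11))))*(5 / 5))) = -0.35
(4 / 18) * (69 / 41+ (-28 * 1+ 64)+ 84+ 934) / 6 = 43283 / 1107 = 39.10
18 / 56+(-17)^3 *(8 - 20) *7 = 11555385 / 28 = 412692.32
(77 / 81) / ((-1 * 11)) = -7 / 81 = -0.09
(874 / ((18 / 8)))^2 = 12222016 / 81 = 150889.09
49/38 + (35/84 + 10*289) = 659309/228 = 2891.71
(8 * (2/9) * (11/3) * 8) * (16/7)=22528/189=119.20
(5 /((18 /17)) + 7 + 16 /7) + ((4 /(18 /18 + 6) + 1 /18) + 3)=1111 /63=17.63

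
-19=-19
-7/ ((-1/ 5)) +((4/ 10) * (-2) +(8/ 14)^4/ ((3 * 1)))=1232993/ 36015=34.24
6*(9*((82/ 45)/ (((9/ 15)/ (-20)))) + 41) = -3034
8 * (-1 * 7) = -56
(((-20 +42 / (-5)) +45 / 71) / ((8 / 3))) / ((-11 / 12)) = 88713 / 7810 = 11.36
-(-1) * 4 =4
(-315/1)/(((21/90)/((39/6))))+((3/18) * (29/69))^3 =-622655934211/70957944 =-8775.00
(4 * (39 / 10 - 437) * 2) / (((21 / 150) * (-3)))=173240 / 21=8249.52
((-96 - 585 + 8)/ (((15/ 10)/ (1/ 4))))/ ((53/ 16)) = -5384/ 159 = -33.86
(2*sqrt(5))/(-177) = -2*sqrt(5)/177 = -0.03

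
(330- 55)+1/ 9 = 2476/ 9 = 275.11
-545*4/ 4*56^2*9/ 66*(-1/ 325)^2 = -512736/ 232375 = -2.21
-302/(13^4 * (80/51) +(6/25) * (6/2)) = -192525/28561459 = -0.01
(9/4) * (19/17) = 171/68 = 2.51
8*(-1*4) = -32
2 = 2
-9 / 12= -3 / 4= -0.75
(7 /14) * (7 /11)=7 /22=0.32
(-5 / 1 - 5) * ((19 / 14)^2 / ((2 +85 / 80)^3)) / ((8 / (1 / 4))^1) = -115520 / 5764801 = -0.02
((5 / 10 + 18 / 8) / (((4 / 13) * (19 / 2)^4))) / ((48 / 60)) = 715 / 521284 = 0.00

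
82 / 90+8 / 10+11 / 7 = 1034 / 315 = 3.28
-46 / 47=-0.98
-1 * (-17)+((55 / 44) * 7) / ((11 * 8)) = 6019 / 352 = 17.10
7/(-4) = -7/4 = -1.75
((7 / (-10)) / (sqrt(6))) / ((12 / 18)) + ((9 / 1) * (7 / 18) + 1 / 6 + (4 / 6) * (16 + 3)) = 49 / 3 - 7 * sqrt(6) / 40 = 15.90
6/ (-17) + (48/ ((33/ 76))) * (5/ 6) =51482/ 561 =91.77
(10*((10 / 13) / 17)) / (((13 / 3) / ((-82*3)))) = -73800 / 2873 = -25.69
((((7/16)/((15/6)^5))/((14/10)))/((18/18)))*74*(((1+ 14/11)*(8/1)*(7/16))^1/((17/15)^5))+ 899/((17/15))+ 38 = 12998322011/15618427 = 832.24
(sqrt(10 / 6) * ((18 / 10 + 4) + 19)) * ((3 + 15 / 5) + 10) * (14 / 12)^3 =85064 * sqrt(15) / 405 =813.46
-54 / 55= -0.98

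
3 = 3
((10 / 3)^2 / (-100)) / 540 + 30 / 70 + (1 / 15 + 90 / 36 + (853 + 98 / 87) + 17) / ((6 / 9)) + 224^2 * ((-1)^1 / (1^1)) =-4820926325 / 98658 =-48865.03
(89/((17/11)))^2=958441/289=3316.40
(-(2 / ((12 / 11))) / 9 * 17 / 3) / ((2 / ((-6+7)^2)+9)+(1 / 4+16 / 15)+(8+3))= -1870 / 37773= -0.05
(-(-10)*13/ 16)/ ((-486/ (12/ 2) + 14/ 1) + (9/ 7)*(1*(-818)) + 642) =-455/ 26696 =-0.02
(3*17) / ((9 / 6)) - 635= -601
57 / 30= 19 / 10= 1.90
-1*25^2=-625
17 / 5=3.40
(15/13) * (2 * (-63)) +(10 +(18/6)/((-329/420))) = -85060/611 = -139.21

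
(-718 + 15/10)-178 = -1789/2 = -894.50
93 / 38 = 2.45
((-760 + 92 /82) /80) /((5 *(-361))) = 15557 /2960200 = 0.01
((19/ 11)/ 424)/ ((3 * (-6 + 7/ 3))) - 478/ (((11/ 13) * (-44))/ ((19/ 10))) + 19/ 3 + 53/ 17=442770193/ 13082520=33.84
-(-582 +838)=-256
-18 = -18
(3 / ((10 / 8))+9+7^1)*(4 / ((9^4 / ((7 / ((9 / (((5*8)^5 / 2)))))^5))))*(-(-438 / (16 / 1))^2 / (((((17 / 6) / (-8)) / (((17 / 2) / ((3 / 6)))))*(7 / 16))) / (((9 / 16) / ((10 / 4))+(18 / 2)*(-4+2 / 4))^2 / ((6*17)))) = 72098194730761899612097740800000000000000000000000000 / 7485351267969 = 9631905324107027421487878000000000000000.00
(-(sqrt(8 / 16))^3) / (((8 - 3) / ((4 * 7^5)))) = -16807 * sqrt(2) / 5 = -4753.74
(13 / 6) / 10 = 13 / 60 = 0.22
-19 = -19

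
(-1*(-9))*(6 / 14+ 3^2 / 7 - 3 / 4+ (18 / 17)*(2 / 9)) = 5139 / 476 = 10.80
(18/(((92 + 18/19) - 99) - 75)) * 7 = -171/110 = -1.55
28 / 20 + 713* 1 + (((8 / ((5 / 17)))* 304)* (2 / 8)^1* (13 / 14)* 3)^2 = 40624083844 / 1225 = 33162517.42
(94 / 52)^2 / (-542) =-2209 / 366392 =-0.01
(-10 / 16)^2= 25 / 64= 0.39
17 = 17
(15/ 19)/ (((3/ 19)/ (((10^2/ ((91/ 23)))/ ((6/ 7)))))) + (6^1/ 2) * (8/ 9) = 5854/ 39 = 150.10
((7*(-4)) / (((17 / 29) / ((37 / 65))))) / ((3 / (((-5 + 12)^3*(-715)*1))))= 113356012 / 51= 2222666.90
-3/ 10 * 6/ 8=-0.22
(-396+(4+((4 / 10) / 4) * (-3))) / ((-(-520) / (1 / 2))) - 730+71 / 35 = -53023781 / 72800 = -728.35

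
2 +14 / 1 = 16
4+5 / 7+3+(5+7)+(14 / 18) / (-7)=1235 / 63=19.60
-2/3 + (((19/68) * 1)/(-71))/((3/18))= -4999/7242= -0.69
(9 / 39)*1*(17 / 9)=17 / 39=0.44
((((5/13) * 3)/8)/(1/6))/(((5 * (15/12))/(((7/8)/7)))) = 9/520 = 0.02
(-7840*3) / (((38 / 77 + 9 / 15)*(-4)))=2263800 / 421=5377.20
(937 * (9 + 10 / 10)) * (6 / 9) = 6246.67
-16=-16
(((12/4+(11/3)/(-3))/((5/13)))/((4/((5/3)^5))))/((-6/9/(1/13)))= -1250/729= -1.71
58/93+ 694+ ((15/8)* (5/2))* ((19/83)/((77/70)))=695.60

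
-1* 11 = -11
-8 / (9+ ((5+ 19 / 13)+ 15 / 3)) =-52 / 133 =-0.39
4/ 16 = 1/ 4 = 0.25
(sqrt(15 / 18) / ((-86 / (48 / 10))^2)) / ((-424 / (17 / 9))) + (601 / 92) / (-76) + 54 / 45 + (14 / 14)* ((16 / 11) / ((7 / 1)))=3558279 / 2691920- 17* sqrt(30) / 7349775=1.32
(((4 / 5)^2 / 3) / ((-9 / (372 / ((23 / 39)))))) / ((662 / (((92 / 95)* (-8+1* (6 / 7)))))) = 103168 / 660345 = 0.16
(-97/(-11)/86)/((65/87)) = 8439/61490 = 0.14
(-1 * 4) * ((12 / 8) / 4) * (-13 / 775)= 39 / 1550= 0.03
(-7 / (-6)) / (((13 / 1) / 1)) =7 / 78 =0.09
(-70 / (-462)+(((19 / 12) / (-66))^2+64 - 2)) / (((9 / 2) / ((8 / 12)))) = 38985769 / 4234032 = 9.21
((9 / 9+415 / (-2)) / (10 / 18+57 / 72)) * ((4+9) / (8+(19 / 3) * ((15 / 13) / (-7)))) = -5862948 / 20467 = -286.46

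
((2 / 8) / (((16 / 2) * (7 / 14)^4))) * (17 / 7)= 17 / 14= 1.21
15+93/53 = 888/53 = 16.75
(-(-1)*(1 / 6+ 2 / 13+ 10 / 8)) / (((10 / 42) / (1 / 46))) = 343 / 2392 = 0.14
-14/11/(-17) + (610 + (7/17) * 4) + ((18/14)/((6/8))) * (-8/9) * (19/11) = 2391896/3927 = 609.09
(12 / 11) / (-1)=-1.09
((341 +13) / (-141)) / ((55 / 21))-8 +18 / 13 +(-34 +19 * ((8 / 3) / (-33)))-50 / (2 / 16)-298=-224144816 / 302445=-741.11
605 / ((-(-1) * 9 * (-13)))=-5.17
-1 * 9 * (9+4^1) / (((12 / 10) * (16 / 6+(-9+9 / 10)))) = 2925 / 163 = 17.94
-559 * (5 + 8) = -7267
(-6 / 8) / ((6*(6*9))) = -1 / 432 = -0.00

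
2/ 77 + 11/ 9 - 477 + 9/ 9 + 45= -297818/ 693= -429.75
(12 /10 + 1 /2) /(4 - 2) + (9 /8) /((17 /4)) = 379 /340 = 1.11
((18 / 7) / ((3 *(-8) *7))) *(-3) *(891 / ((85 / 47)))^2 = 15783148161 / 1416100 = 11145.50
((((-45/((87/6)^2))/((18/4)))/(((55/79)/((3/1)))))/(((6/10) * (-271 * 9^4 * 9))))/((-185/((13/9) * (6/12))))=-4108/49296348648657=-0.00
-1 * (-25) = 25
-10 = -10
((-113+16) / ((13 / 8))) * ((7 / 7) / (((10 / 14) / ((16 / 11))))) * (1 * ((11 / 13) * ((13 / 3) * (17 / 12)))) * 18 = -738752 / 65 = -11365.42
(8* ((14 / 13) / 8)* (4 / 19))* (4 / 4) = 56 / 247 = 0.23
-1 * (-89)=89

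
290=290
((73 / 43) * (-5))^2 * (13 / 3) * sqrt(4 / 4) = 1731925 / 5547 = 312.23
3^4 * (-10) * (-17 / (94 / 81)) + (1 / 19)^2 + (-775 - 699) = 176314974 / 16967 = 10391.64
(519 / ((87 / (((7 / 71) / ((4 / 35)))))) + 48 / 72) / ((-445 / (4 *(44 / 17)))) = -6319588 / 46729005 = -0.14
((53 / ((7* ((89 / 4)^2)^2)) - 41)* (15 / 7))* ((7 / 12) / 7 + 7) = -7652979079575 / 12297479236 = -622.32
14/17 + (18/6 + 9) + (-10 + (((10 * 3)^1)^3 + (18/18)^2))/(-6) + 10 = -152173/34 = -4475.68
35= 35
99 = 99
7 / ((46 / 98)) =343 / 23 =14.91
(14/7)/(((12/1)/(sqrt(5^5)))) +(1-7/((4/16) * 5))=4.72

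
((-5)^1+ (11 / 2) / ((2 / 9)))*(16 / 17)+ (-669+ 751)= 1710 / 17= 100.59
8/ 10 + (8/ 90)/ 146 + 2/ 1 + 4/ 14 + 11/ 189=43385/ 13797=3.14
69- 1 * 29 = 40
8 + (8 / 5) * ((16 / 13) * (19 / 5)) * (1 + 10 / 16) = 20.16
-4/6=-2/3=-0.67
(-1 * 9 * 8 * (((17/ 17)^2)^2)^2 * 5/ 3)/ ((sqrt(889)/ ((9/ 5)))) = -216 * sqrt(889)/ 889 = -7.24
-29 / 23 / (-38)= 29 / 874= 0.03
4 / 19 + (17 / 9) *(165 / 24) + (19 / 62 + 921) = 39630407 / 42408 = 934.50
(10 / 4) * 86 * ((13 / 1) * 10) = 27950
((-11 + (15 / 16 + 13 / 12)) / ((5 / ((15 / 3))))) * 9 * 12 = -3879 / 4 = -969.75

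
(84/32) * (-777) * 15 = -244755/8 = -30594.38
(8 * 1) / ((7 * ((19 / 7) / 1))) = 8 / 19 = 0.42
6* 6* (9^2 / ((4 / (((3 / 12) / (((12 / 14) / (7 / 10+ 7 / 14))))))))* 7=35721 / 20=1786.05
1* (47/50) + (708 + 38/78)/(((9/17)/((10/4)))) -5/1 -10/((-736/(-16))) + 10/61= 41138544208/12311325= 3341.52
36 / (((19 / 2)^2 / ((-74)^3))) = -58352256 / 361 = -161640.60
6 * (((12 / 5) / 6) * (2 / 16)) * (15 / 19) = 9 / 38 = 0.24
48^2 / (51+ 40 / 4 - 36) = 2304 / 25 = 92.16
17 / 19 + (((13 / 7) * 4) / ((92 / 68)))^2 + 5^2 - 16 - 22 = 18.04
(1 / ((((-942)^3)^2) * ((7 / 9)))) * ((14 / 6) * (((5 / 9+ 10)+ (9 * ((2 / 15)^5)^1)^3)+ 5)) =2335968017586317 / 34975628570114156289550781250000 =0.00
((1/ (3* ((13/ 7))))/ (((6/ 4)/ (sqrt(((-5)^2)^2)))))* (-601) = -1797.86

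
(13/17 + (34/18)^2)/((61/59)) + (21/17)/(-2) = 600227/167994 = 3.57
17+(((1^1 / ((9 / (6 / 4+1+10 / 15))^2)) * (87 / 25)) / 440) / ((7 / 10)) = 127245269 / 7484400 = 17.00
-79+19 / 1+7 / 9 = -533 / 9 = -59.22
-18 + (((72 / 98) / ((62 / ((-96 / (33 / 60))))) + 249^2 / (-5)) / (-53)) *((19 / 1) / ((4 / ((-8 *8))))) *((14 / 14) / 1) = -5944689522 / 83545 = -71155.54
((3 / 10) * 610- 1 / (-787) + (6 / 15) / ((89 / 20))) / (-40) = -6412127 / 1400860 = -4.58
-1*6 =-6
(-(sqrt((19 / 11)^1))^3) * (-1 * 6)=114 * sqrt(209) / 121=13.62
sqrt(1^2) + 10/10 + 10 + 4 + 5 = 21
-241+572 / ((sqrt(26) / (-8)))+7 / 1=-176 * sqrt(26) - 234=-1131.43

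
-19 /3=-6.33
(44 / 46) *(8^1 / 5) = 176 / 115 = 1.53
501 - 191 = 310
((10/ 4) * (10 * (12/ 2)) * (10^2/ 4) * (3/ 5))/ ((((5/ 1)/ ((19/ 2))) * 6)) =1425/ 2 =712.50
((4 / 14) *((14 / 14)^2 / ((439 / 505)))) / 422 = 505 / 648403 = 0.00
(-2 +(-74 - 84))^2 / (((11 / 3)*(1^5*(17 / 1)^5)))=76800 / 15618427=0.00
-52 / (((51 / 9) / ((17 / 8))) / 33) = -643.50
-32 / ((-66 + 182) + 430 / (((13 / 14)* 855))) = -2223 / 8096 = -0.27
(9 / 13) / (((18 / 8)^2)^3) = 4096 / 767637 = 0.01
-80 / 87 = -0.92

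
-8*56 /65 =-448 /65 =-6.89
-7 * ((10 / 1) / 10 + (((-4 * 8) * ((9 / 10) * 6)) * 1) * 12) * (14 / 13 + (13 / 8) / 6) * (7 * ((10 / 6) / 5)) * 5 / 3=427048867 / 5616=76041.46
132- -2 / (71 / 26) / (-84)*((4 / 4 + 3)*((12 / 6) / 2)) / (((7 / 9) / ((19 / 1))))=456264 / 3479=131.15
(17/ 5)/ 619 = 17/ 3095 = 0.01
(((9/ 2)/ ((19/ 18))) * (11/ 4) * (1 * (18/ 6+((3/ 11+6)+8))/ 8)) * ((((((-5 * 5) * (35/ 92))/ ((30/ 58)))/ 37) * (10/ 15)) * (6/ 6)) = -228375/ 27232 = -8.39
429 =429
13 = 13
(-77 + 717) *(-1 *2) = -1280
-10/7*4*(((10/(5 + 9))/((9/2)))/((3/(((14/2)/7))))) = -400/1323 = -0.30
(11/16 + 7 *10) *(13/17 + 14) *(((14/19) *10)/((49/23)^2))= 750865245/443156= 1694.36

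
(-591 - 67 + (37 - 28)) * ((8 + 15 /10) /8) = -12331 /16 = -770.69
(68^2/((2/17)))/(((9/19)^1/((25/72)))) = 2333675/81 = 28810.80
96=96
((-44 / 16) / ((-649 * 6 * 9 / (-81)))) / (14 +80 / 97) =-291 / 678736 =-0.00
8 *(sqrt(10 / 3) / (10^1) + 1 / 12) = 2 / 3 + 4 *sqrt(30) / 15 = 2.13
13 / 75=0.17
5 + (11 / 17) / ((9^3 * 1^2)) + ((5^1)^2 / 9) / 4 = 282329 / 49572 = 5.70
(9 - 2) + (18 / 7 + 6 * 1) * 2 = 24.14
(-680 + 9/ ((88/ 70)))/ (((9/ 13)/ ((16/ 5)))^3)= -13320639488/ 200475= -66445.39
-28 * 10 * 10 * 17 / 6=-23800 / 3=-7933.33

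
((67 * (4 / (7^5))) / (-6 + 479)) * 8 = 2144 / 7949711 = 0.00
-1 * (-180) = 180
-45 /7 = -6.43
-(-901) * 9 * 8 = 64872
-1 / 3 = -0.33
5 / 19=0.26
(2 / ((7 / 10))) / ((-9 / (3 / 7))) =-20 / 147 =-0.14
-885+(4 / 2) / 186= -82304 / 93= -884.99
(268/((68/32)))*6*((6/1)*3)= 13620.71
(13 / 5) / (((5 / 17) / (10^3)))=8840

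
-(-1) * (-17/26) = -17/26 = -0.65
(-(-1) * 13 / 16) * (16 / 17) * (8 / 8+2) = 39 / 17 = 2.29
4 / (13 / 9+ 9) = 18 / 47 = 0.38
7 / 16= 0.44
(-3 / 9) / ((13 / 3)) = -1 / 13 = -0.08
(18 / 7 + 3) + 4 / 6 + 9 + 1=341 / 21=16.24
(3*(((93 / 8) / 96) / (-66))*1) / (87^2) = -31 / 42628608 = -0.00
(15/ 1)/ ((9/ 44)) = 220/ 3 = 73.33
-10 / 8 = -5 / 4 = -1.25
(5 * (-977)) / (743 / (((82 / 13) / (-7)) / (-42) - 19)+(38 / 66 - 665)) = 5846582940 / 842067977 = 6.94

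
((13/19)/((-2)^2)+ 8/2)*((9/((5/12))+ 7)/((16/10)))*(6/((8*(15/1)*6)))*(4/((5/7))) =317317/91200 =3.48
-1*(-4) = 4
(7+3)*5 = 50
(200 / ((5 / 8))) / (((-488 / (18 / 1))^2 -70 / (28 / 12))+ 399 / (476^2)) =167795712 / 369682325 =0.45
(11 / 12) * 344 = 946 / 3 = 315.33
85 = 85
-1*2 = -2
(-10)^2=100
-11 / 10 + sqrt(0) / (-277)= -11 / 10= -1.10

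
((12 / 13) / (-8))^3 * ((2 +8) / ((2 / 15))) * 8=-2025 / 2197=-0.92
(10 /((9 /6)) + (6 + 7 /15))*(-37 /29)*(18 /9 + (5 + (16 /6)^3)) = -5109589 /11745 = -435.04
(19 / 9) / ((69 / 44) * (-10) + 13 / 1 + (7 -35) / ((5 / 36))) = -2090 / 202239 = -0.01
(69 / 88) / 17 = 69 / 1496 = 0.05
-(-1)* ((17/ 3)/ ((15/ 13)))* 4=884/ 45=19.64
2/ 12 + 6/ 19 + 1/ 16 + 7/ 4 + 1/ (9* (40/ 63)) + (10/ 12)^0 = 15823/ 4560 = 3.47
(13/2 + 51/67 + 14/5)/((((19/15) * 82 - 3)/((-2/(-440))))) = 20223/44603240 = 0.00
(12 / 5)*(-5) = -12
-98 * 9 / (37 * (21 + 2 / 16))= -7056 / 6253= -1.13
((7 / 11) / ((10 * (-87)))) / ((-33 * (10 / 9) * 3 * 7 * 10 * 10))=1 / 105270000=0.00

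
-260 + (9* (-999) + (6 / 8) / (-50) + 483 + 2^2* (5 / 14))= -12273221 / 1400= -8766.59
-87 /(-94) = 87 /94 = 0.93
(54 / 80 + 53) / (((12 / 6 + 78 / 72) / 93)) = 599013 / 370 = 1618.95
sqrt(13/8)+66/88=3/4+sqrt(26)/4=2.02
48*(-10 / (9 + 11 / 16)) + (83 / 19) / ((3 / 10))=-61822 / 1767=-34.99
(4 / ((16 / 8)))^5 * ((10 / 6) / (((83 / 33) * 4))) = 440 / 83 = 5.30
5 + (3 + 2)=10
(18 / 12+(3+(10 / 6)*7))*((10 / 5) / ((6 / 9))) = 97 / 2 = 48.50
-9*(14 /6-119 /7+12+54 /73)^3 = 75151448 /1167051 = 64.39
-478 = -478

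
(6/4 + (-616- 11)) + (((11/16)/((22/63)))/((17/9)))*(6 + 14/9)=-4941/8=-617.62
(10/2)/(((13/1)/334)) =128.46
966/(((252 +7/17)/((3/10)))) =3519/3065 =1.15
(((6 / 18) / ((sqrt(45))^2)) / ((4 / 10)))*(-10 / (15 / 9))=-1 / 9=-0.11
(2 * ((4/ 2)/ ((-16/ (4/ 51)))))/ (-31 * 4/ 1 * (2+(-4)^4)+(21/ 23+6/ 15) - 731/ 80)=1840/ 3002863527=0.00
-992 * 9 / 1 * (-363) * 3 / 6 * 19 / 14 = 15394104 / 7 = 2199157.71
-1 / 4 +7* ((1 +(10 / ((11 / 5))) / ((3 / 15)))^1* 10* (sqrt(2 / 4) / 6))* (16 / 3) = -1 / 4 +8120* sqrt(2) / 11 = 1043.70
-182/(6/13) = -1183/3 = -394.33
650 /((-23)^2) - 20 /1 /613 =387870 /324277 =1.20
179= 179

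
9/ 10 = 0.90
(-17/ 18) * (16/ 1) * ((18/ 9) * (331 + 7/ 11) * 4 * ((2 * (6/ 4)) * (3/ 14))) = -1984512/ 77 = -25772.88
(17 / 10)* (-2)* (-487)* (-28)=-231812 / 5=-46362.40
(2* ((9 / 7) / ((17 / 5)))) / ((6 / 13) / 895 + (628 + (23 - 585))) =58175 / 5076778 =0.01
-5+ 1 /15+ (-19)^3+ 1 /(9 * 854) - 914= -298905973 /38430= -7777.93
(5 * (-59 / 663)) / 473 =-295 / 313599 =-0.00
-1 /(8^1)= -0.12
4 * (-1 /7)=-4 /7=-0.57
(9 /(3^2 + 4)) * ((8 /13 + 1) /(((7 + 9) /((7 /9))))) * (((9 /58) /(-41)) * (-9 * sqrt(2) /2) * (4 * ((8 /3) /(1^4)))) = 3969 * sqrt(2) /401882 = 0.01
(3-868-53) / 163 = -918 / 163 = -5.63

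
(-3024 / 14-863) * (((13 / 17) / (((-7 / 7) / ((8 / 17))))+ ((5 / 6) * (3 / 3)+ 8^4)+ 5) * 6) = -7673799445 / 289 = -26552939.26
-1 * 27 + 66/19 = -447/19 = -23.53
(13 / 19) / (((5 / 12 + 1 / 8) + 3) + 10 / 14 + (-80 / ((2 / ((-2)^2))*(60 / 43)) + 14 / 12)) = -0.01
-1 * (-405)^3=66430125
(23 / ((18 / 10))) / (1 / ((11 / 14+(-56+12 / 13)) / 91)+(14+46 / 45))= 5681575 / 5934266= 0.96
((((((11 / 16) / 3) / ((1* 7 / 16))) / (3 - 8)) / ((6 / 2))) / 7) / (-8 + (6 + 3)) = -11 / 2205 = -0.00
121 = 121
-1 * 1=-1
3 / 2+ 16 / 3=41 / 6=6.83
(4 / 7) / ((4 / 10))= 10 / 7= 1.43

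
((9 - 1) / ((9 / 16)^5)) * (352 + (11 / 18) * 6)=50526.65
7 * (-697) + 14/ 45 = -219541/ 45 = -4878.69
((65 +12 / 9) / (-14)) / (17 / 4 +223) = -398 / 19089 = -0.02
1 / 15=0.07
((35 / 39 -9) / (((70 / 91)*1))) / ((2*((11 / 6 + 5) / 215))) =-6794 / 41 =-165.71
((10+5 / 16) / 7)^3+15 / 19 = 106424295 / 26693632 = 3.99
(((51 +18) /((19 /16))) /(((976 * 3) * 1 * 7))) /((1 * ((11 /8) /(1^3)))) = 184 /89243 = 0.00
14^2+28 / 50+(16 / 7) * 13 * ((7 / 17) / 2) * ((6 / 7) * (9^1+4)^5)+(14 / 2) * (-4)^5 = 5771430766 / 2975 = 1939976.73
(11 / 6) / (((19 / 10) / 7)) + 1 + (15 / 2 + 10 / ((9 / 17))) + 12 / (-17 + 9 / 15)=468497 / 14022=33.41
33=33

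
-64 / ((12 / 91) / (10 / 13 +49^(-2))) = -384368 / 1029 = -373.54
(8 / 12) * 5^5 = 6250 / 3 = 2083.33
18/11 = 1.64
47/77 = 0.61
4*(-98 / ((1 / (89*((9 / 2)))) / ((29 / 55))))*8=-36423072 / 55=-662237.67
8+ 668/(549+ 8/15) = 75964/8243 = 9.22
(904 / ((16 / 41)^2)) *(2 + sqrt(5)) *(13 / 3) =2469389 / 48 + 2469389 *sqrt(5) / 96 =108963.54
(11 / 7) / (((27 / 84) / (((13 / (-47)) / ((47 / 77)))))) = -44044 / 19881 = -2.22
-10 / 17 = -0.59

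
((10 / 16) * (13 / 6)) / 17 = 65 / 816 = 0.08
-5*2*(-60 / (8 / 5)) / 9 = 125 / 3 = 41.67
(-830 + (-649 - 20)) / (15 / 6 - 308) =4.91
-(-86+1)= 85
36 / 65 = 0.55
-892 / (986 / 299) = -270.49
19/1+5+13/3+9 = 112/3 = 37.33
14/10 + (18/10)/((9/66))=73/5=14.60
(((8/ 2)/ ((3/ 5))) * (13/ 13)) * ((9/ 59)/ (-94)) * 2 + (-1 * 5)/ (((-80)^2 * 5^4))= -48002773/ 2218400000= -0.02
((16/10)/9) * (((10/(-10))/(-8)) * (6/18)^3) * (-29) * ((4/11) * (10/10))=-116/13365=-0.01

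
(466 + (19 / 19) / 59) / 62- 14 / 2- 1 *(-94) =345741 / 3658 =94.52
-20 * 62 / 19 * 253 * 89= -27921080 / 19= -1469530.53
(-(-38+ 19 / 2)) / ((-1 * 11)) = -57 / 22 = -2.59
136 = 136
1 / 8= 0.12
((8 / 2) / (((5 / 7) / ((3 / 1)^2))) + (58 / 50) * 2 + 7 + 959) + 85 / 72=1835821 / 1800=1019.90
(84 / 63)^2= 16 / 9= 1.78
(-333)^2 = 110889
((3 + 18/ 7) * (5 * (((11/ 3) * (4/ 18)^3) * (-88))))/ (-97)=503360/ 494991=1.02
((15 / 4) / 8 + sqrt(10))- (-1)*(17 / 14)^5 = 6.27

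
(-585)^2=342225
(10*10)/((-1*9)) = -100/9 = -11.11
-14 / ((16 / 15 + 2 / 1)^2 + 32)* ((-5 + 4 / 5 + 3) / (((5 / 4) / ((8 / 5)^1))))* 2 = 12096 / 11645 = 1.04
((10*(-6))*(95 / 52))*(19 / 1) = -27075 / 13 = -2082.69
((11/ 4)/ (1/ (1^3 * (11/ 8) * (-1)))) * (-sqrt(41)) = 121 * sqrt(41)/ 32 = 24.21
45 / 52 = 0.87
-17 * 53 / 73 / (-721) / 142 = 901 / 7473886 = 0.00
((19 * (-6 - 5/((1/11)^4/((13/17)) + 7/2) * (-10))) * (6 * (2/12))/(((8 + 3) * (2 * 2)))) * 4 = 41948618/2931203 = 14.31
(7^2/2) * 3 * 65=9555/2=4777.50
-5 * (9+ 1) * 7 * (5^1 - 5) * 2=0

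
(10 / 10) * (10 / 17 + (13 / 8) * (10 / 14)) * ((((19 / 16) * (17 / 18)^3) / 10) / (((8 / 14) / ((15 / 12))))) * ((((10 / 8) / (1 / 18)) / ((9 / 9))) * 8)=5079175 / 73728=68.89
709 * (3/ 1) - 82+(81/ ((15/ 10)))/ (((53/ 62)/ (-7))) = 1602.81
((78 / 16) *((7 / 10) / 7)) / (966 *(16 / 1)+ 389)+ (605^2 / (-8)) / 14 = -1812395647 / 554575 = -3268.08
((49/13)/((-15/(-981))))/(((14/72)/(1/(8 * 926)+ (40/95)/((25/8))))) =170.98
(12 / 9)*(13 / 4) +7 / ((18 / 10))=74 / 9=8.22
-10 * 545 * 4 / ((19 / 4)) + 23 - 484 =-95959 / 19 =-5050.47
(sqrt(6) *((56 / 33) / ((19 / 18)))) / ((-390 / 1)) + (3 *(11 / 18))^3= 1331 / 216 - 56 *sqrt(6) / 13585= 6.15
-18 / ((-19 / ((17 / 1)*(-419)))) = -128214 / 19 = -6748.11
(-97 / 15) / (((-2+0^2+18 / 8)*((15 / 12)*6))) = -776 / 225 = -3.45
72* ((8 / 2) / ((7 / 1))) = 288 / 7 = 41.14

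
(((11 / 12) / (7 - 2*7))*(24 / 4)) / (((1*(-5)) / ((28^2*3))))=1848 / 5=369.60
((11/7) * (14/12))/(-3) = -11/18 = -0.61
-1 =-1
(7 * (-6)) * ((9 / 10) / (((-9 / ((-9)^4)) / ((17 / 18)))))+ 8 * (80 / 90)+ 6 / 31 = 72630967 / 2790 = 26032.60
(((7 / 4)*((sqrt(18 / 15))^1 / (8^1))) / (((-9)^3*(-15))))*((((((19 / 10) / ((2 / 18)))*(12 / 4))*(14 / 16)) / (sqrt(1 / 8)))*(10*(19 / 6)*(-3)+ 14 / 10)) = -12103*sqrt(15) / 180000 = -0.26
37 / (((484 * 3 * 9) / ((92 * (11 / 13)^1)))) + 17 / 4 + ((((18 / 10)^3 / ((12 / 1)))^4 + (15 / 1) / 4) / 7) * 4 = 2806224193322261 / 422296875000000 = 6.65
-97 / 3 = -32.33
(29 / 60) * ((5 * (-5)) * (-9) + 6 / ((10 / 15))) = 1131 / 10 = 113.10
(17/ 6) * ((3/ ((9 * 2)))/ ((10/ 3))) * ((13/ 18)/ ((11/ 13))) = 2873/ 23760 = 0.12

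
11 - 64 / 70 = 353 / 35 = 10.09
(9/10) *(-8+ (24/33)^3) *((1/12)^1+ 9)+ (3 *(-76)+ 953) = 662.74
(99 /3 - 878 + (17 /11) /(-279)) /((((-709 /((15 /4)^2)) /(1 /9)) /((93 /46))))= 32416525 /8610096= 3.76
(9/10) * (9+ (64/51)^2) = 5501/578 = 9.52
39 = 39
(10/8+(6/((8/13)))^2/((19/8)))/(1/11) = 454.04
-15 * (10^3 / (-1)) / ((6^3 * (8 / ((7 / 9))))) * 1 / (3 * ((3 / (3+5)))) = 4375 / 729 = 6.00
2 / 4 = 1 / 2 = 0.50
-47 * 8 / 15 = -376 / 15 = -25.07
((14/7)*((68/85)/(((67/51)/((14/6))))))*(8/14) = 544/335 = 1.62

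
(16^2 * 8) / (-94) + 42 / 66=-10935 / 517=-21.15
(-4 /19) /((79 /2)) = -8 /1501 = -0.01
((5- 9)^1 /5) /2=-2 /5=-0.40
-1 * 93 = -93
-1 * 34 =-34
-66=-66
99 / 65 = 1.52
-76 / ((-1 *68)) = 19 / 17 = 1.12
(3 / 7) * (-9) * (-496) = 13392 / 7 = 1913.14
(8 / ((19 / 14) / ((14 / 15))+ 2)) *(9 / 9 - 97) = -150528 / 677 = -222.35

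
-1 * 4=-4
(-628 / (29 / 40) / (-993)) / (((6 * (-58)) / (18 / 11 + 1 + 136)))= -0.35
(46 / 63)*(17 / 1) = 782 / 63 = 12.41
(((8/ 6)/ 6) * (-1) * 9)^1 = -2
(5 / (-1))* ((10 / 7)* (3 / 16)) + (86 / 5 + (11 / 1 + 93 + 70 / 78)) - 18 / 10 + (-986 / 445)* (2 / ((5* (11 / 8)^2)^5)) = 9370947530102076686123 / 78775200691312125000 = 118.96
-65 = -65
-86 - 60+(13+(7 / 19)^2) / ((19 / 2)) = -144.62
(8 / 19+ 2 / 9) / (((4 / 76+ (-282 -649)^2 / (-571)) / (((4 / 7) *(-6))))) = 31405 / 21614103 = 0.00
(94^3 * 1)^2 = 689869781056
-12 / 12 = -1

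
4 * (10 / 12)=3.33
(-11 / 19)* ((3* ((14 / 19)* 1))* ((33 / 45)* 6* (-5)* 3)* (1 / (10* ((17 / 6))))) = 91476 / 30685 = 2.98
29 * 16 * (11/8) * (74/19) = 47212/19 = 2484.84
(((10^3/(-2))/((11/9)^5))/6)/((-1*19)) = 4920750/3059969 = 1.61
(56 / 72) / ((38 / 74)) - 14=-2135 / 171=-12.49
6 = 6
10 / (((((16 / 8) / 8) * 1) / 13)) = 520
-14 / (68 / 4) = -14 / 17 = -0.82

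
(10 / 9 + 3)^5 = 69343957 / 59049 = 1174.35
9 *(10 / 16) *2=45 / 4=11.25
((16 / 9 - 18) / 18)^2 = 5329 / 6561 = 0.81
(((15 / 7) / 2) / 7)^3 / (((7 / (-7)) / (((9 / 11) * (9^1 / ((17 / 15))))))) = -4100625 / 176002904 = -0.02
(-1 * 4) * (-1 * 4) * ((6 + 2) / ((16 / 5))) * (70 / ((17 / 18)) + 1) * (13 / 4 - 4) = -38310 / 17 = -2253.53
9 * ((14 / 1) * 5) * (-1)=-630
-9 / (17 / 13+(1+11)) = -117 / 173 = -0.68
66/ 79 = 0.84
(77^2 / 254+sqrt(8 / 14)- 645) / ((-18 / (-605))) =-95530105 / 4572+605 *sqrt(7) / 63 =-20869.19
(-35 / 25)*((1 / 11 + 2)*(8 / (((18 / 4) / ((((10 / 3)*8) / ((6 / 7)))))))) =-144256 / 891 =-161.90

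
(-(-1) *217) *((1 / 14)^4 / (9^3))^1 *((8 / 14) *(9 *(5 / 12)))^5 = 0.00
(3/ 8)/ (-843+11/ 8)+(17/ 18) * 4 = 228895/ 60597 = 3.78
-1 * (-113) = 113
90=90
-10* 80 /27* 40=-32000 /27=-1185.19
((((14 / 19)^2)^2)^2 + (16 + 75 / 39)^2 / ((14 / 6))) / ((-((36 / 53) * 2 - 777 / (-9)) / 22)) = -9681791755240778910 / 280136552445624329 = -34.56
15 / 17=0.88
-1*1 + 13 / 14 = -1 / 14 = -0.07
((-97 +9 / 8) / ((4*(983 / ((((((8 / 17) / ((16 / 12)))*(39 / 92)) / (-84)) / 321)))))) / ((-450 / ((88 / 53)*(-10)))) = 109681 / 21971031899040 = 0.00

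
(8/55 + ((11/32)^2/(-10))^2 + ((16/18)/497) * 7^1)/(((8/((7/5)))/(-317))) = -8.77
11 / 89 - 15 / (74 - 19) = -146 / 979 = -0.15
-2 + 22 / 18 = -7 / 9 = -0.78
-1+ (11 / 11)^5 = 0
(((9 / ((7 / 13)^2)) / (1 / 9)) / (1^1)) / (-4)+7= -62.84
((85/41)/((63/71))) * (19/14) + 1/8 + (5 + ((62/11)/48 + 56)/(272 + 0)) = 3679633157/432786816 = 8.50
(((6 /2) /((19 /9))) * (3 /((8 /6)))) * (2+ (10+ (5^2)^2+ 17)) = 2091.08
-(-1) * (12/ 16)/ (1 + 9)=3/ 40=0.08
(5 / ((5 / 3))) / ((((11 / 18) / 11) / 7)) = 378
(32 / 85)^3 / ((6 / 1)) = 16384 / 1842375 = 0.01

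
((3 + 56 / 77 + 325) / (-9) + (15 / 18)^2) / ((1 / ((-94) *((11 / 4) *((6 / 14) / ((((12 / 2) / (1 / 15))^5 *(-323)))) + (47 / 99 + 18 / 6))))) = 64821546168209272451 / 5538748960800000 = 11703.28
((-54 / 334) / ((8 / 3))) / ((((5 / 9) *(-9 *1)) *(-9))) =-9 / 6680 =-0.00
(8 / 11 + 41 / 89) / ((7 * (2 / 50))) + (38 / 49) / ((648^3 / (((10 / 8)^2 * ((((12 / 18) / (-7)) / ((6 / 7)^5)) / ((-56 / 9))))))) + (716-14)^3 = 345948412.24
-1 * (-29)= 29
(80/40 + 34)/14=18/7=2.57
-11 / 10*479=-5269 / 10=-526.90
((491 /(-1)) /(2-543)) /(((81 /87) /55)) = 783145 /14607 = 53.61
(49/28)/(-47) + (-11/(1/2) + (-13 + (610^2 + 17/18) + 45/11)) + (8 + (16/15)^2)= 173128421933/465300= 372079.14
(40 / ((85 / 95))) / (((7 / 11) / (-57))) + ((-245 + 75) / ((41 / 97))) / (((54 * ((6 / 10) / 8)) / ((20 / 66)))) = -52615718360 / 13041567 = -4034.46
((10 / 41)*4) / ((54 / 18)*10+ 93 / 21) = 280 / 9881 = 0.03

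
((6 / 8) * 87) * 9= 2349 / 4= 587.25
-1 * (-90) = 90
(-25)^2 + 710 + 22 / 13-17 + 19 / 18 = 1320.75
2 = 2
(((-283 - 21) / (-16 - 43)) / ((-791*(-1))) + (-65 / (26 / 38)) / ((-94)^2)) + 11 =4534292713 / 412367284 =11.00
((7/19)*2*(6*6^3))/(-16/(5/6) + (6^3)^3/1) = 945/9972701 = 0.00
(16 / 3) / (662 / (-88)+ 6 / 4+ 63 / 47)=-33088 / 29049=-1.14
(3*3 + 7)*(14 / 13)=224 / 13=17.23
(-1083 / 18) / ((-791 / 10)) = 1805 / 2373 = 0.76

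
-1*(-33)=33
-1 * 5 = -5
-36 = -36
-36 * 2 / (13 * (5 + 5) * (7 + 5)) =-3 / 65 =-0.05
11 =11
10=10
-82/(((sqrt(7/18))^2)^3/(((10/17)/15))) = -318816/5831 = -54.68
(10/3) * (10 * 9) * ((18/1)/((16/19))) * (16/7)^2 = 1641600/49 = 33502.04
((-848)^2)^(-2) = 1/517110562816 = 0.00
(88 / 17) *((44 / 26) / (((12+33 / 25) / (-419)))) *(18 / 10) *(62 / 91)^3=-966639301760 / 6161950067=-156.87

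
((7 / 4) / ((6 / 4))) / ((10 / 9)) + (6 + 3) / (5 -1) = 33 / 10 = 3.30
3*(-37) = -111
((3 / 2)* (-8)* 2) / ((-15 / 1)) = 8 / 5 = 1.60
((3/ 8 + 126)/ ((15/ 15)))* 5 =5055/ 8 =631.88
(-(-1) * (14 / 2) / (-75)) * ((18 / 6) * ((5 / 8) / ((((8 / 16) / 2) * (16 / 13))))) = -91 / 160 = -0.57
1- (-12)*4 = 49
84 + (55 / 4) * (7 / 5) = 413 / 4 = 103.25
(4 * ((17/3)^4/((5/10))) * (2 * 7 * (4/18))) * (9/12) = 4677176/243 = 19247.64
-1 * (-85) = 85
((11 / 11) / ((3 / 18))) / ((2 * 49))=3 / 49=0.06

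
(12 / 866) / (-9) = -2 / 1299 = -0.00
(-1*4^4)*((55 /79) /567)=-14080 /44793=-0.31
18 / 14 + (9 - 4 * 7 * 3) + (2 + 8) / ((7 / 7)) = -446 / 7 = -63.71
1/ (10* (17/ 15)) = 3/ 34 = 0.09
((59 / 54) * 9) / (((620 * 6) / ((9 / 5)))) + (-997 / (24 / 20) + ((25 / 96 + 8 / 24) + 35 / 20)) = -61639271 / 74400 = -828.48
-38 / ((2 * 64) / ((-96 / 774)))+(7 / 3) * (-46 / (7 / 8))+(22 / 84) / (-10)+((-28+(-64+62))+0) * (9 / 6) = -756967 / 4515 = -167.66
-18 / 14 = -9 / 7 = -1.29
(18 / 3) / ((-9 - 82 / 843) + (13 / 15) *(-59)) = -1405 / 14104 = -0.10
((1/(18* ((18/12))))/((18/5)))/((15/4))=2/729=0.00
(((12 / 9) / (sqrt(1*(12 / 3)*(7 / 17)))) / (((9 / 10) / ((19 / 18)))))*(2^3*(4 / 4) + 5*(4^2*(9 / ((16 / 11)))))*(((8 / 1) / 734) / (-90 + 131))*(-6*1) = -764560*sqrt(119) / 8531649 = -0.98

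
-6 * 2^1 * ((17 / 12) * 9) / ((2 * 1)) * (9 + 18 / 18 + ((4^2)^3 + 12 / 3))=-314415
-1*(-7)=7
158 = 158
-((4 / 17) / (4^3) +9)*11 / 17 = -26939 / 4624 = -5.83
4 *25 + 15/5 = 103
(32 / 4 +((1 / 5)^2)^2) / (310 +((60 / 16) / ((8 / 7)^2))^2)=327745536 / 13035240625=0.03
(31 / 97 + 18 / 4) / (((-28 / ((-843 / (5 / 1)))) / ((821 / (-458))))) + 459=1012502643 / 2487856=406.98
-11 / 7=-1.57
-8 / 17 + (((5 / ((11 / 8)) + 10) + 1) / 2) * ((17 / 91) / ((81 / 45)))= 12643 / 43758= 0.29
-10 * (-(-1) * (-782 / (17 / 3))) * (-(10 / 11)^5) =-856.87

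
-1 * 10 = -10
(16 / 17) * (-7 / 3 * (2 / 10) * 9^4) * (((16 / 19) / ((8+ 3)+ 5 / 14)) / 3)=-6096384 / 85595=-71.22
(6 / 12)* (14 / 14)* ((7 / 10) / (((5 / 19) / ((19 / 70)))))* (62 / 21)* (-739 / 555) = -8270149 / 5827500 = -1.42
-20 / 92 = -5 / 23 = -0.22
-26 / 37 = -0.70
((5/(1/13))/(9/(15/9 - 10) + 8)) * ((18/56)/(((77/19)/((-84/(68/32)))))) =-29.45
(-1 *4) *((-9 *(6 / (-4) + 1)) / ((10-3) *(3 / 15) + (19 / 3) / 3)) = -5.13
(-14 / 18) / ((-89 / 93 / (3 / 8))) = 217 / 712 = 0.30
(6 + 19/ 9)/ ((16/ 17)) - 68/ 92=26095/ 3312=7.88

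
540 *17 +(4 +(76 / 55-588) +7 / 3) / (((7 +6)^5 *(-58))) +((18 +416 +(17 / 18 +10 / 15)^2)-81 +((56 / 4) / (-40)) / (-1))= 914863357019341 / 95938398270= 9535.95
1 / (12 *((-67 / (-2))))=1 / 402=0.00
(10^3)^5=1000000000000000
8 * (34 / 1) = 272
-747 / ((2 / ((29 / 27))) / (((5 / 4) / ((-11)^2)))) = -12035 / 2904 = -4.14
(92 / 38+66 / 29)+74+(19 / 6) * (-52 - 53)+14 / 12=-417608 / 1653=-252.64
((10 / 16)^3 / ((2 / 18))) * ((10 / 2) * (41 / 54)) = 25625 / 3072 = 8.34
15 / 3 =5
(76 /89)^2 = 5776 /7921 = 0.73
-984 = -984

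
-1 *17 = -17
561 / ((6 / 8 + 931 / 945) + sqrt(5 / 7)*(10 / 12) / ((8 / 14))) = 66789360 / 102353 - 8019000*sqrt(35) / 102353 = 189.04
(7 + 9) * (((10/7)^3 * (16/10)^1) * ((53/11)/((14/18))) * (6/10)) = 7326720/26411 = 277.41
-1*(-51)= 51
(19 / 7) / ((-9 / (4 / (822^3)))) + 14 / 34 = 61234200019 / 148711629402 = 0.41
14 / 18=7 / 9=0.78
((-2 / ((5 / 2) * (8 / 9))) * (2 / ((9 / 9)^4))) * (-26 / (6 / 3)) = 23.40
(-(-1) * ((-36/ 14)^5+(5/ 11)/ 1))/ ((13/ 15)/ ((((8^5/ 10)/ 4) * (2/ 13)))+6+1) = -508753010688/ 31836004277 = -15.98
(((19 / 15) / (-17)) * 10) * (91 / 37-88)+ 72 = 85378 / 629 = 135.74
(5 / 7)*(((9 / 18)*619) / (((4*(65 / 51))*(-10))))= -4.34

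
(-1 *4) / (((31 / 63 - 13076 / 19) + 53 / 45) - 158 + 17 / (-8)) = 191520 / 40538353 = 0.00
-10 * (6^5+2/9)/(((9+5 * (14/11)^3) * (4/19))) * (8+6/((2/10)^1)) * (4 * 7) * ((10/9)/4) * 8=-94157400752800/2081619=-45232773.51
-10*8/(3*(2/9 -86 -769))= 240/7693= 0.03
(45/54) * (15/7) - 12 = -143/14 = -10.21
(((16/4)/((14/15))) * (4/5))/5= 24/35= 0.69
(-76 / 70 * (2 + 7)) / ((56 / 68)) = -2907 / 245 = -11.87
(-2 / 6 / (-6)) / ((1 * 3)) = 1 / 54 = 0.02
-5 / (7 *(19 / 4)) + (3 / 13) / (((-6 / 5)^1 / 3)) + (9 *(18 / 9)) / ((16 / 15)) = 223355 / 13832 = 16.15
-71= -71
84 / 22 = 42 / 11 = 3.82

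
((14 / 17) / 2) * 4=28 / 17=1.65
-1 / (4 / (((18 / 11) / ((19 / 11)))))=-9 / 38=-0.24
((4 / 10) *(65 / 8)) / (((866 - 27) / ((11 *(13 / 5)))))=1859 / 16780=0.11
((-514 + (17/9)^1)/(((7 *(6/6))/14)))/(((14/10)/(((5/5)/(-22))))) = 2095/63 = 33.25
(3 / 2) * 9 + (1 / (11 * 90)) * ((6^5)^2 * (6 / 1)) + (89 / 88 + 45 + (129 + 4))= 161327841 / 440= 366654.18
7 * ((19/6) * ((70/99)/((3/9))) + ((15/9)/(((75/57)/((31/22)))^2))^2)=2391430511687/32942250000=72.59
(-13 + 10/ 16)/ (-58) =99/ 464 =0.21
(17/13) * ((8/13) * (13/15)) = 136/195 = 0.70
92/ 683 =0.13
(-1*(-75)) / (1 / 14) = 1050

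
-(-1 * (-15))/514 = -15/514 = -0.03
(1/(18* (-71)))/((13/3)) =-1/5538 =-0.00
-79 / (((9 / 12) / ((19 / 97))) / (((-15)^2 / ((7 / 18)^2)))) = -145897200 / 4753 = -30695.81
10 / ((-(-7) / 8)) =80 / 7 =11.43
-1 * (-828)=828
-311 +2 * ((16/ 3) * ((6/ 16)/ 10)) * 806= 57/ 5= 11.40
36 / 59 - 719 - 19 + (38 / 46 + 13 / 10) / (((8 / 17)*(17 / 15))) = -15923655 / 21712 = -733.40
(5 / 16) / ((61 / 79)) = 395 / 976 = 0.40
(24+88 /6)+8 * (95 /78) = 1888 /39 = 48.41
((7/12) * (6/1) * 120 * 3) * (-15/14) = -1350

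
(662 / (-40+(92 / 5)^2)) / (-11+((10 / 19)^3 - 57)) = -56758225 / 1736917584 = -0.03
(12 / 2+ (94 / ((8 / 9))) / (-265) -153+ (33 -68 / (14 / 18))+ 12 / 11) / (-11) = 16384131 / 897820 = 18.25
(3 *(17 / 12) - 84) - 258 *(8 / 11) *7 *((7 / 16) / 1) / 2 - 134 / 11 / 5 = -81291 / 220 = -369.50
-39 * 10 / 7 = -390 / 7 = -55.71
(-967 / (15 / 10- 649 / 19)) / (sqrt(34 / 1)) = 18373 * sqrt(34) / 21097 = 5.08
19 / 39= 0.49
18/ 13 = 1.38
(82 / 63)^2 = 6724 / 3969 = 1.69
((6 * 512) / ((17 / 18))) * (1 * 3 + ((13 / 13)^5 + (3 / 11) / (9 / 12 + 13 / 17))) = 13596.48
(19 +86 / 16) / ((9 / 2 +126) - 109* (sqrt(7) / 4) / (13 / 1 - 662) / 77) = 18157160086065 / 97210641679667 - 151739445* sqrt(7) / 194421283359334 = 0.19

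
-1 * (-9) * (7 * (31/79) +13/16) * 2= 40491/632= 64.07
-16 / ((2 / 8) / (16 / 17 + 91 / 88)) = -23640 / 187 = -126.42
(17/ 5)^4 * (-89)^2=661569841/ 625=1058511.75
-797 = -797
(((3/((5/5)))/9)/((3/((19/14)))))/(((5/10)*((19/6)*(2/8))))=8/21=0.38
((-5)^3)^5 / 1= -30517578125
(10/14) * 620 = 3100/7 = 442.86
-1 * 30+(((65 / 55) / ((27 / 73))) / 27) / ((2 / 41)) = -442231 / 16038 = -27.57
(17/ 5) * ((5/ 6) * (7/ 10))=119/ 60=1.98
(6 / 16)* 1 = 3 / 8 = 0.38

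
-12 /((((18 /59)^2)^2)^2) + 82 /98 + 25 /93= -223033892538702991 /1394943342912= -159887.42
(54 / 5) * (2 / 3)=36 / 5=7.20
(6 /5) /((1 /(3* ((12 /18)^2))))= 8 /5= 1.60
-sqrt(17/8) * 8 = -2 * sqrt(34) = -11.66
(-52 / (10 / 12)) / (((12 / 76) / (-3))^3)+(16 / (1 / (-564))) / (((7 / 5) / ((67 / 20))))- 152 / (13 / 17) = 184825408 / 455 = 406209.69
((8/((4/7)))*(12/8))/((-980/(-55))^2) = 363/5488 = 0.07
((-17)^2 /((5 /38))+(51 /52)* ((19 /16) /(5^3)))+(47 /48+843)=948601207 /312000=3040.39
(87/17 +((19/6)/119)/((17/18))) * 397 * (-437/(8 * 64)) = -903010245/517888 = -1743.64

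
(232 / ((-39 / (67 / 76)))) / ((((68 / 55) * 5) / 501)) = -3569291 / 8398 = -425.02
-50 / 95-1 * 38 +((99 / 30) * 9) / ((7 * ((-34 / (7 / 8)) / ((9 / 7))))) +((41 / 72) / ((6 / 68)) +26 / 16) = -298768909 / 9767520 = -30.59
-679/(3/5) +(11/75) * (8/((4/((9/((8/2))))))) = -169651/150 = -1131.01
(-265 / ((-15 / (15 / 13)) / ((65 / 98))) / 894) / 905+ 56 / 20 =222010133 / 79288860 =2.80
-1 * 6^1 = -6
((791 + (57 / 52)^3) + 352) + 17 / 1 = 163290473 / 140608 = 1161.32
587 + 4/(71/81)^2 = 2985311/5041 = 592.21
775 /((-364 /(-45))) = 34875 /364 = 95.81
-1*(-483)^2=-233289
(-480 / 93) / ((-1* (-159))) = -160 / 4929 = -0.03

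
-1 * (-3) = 3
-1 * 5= -5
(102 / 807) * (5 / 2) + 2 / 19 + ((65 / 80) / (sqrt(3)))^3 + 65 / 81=1.33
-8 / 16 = -0.50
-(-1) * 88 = 88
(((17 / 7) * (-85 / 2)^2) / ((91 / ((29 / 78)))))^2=12687309705625 / 39499177536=321.20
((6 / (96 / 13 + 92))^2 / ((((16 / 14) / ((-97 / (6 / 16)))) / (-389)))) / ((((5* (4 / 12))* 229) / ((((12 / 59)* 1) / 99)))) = 133914417 / 77527401545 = 0.00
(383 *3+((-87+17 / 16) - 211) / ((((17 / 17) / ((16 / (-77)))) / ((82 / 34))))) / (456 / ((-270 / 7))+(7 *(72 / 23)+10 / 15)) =879145560 / 7287203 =120.64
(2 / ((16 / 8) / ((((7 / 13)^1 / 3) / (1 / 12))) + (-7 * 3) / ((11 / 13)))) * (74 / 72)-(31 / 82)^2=-50976347 / 222638364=-0.23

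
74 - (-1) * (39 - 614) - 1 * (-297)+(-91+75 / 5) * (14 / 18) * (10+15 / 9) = -24128 / 27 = -893.63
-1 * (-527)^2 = -277729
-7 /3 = -2.33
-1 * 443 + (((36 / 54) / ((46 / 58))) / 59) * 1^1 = -1803395 / 4071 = -442.99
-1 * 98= -98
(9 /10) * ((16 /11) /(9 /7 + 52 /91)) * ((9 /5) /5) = 4536 /17875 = 0.25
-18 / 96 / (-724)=3 / 11584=0.00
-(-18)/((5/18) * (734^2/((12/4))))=243/673445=0.00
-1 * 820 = -820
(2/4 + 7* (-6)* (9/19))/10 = -737/380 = -1.94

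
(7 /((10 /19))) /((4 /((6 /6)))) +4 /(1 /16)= 2693 /40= 67.32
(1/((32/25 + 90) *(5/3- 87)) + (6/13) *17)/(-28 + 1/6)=-178759827/634140416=-0.28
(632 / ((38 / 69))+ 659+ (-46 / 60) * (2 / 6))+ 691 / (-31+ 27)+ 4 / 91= 508414391 / 311220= 1633.62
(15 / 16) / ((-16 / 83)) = -1245 / 256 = -4.86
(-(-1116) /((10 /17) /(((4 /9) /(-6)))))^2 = 4443664 /225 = 19749.62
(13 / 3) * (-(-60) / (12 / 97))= 6305 / 3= 2101.67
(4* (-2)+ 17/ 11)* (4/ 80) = -71/ 220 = -0.32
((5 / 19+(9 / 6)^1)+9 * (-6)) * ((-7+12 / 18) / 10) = 397 / 12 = 33.08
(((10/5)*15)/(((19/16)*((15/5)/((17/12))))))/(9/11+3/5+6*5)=4675/12312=0.38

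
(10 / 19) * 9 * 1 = 90 / 19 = 4.74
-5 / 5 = -1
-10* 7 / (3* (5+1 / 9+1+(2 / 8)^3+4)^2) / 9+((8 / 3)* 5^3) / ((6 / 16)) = 272183370560 / 306215001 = 888.86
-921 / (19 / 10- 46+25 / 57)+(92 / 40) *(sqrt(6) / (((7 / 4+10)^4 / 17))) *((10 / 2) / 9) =50048 *sqrt(6) / 43917129+524970 / 24887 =21.10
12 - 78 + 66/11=-60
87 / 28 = 3.11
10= 10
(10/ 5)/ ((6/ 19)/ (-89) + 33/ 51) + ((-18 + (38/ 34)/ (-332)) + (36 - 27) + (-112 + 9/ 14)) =-85695027345/ 730858492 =-117.25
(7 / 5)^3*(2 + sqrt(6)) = 686 / 125 + 343*sqrt(6) / 125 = 12.21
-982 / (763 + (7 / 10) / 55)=-540100 / 419657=-1.29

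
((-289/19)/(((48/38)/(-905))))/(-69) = -261545/1656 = -157.94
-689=-689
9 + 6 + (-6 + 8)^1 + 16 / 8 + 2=21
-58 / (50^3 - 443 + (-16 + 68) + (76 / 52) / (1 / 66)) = -754 / 1621171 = -0.00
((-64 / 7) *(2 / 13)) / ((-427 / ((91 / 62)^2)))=416 / 58621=0.01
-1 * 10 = -10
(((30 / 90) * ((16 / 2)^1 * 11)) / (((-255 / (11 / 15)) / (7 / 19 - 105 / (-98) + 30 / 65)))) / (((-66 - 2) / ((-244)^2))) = 1894614128 / 13491387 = 140.43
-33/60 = -11/20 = -0.55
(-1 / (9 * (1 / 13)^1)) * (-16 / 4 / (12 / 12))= 52 / 9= 5.78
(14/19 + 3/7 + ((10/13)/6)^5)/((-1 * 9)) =-13985166470/107998366203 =-0.13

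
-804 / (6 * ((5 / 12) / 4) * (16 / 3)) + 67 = -871 / 5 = -174.20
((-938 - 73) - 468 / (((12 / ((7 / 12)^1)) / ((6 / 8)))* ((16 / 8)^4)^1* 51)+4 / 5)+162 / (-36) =-22080327 / 21760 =-1014.72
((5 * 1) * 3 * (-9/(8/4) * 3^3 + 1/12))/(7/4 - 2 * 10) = 99.79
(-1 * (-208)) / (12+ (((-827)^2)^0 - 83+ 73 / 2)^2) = 832 / 8329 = 0.10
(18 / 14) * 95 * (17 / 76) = 765 / 28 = 27.32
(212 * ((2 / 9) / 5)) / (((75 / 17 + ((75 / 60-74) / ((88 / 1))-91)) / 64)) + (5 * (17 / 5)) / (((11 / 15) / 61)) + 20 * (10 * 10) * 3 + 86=1940212676531 / 258930045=7493.19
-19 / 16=-1.19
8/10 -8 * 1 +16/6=-68/15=-4.53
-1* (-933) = 933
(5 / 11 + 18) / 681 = 203 / 7491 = 0.03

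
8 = 8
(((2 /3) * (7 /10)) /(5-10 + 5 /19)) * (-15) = 133 /90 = 1.48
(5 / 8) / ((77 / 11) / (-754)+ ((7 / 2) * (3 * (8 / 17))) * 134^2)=32045 / 4549044388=0.00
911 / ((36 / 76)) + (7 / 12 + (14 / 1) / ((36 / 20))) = 23179 / 12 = 1931.58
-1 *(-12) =12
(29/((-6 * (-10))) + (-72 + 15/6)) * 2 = -4141/30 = -138.03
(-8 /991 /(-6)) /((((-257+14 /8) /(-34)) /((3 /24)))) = 68 /3035433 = 0.00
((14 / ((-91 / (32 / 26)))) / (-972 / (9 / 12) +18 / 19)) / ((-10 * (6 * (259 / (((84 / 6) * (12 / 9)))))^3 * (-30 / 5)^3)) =1216 / 10364878072708965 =0.00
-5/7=-0.71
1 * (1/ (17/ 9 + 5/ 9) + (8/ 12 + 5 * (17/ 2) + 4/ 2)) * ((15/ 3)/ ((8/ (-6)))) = -1880/ 11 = -170.91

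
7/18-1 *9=-155/18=-8.61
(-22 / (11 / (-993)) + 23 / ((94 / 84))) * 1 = 94308 / 47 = 2006.55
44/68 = 11/17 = 0.65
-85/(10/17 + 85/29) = -8381/347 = -24.15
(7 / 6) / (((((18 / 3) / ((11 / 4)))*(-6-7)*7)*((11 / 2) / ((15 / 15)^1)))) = -0.00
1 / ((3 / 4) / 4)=16 / 3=5.33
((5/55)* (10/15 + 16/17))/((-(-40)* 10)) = 41/112200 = 0.00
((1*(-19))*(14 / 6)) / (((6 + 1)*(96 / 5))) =-95 / 288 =-0.33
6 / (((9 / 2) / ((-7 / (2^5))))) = -7 / 24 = -0.29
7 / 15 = 0.47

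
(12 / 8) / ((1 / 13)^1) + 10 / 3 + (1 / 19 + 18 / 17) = 46405 / 1938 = 23.94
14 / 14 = 1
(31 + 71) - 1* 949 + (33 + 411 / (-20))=-16691 / 20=-834.55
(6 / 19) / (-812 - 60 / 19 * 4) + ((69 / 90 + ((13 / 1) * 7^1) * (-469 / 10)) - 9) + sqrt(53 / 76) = -502488473 / 117510 + sqrt(1007) / 38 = -4275.30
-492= -492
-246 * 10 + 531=-1929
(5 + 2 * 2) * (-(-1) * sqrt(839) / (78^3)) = sqrt(839) / 52728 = 0.00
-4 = -4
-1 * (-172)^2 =-29584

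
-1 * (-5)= 5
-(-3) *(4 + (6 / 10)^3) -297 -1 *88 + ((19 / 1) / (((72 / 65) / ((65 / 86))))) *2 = -134065849 / 387000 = -346.42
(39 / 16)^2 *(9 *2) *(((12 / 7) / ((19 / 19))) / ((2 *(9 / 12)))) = 13689 / 112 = 122.22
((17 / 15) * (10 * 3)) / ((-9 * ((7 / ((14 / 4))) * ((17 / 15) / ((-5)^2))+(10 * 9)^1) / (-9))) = 6375 / 16892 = 0.38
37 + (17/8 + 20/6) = 1019/24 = 42.46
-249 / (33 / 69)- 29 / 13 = -74770 / 143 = -522.87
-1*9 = -9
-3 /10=-0.30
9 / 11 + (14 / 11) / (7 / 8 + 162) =11839 / 14333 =0.83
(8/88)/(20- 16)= 1/44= 0.02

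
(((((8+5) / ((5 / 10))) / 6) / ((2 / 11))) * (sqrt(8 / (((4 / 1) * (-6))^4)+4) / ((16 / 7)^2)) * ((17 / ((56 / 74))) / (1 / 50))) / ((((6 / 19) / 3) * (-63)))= -42724825 * sqrt(331778) / 15925248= -1545.32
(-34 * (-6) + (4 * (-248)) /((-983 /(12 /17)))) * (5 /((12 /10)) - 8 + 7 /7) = -570158 /983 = -580.02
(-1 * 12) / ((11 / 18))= -216 / 11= -19.64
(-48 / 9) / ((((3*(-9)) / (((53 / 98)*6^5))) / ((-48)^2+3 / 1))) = 93904128 / 49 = 1916410.78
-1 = -1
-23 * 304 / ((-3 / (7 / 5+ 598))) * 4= 5588006.40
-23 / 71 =-0.32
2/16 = 1/8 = 0.12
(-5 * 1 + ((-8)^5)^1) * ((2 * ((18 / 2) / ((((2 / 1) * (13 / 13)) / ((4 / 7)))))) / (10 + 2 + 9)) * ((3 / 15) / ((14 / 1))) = -114.66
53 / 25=2.12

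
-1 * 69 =-69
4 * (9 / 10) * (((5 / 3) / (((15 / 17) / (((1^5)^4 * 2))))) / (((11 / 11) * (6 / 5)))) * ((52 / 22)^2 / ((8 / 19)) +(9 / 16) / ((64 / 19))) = 28300291 / 185856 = 152.27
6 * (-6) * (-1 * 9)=324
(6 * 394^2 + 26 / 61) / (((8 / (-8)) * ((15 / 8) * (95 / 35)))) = -3181718512 / 17385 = -183015.16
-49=-49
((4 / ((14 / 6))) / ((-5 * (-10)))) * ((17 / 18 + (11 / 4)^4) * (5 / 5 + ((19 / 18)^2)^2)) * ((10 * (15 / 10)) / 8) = 900481619 / 107495424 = 8.38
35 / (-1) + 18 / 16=-271 / 8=-33.88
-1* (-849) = 849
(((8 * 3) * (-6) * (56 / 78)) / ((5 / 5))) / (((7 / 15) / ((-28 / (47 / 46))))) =3709440 / 611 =6071.10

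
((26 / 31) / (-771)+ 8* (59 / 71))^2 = 127225450889476 / 2879710574841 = 44.18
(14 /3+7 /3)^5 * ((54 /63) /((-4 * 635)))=-7203 /1270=-5.67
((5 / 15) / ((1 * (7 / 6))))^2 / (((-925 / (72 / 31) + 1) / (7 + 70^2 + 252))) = -212256 / 200221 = -1.06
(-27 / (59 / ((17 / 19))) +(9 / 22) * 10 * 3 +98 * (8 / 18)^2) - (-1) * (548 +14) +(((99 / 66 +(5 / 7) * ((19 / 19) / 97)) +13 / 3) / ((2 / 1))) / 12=6439734091289 / 10851082704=593.46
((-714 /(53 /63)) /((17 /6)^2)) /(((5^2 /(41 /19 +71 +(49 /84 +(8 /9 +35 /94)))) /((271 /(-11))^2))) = -192511.31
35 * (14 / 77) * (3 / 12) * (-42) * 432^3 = -59256852480 / 11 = -5386986589.09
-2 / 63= -0.03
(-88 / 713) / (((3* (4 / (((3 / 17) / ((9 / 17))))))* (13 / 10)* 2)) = -110 / 83421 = -0.00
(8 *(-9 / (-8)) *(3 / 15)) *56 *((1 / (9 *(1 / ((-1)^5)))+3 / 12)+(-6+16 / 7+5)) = 718 / 5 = 143.60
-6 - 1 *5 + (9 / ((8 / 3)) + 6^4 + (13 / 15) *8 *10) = 1357.71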